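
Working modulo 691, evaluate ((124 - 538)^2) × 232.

124 - 538 = -414 ≡ 277 (mod 691)
(277)^2 ≡ 28 (mod 691)
28 × 232 = 6496 ≡ 277 (mod 691)

277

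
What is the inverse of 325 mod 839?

364

839 = 2×325 + 189
325 = 1×189 + 136
189 = 1×136 + 53
136 = 2×53 + 30
53 = 1×30 + 23
30 = 1×23 + 7
23 = 3×7 + 2
7 = 3×2 + 1
2 = 2×1 + 0
gcd(325, 839) = 1, so the inverse exists.
Bézout: 1 = −141×839 + 364×325.
So 325⁻¹ ≡ 364 (mod 839).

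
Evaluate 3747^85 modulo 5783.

Compute successive squares:
85 in binary is 1010101, i.e. 85 = 64 + 16 + 4 + 1.
3747^1 ≡ 3747 (mod 5783)
3747^2 ≡ 3747^2 = 14040009 ≡ 4668 (mod 5783)
3747^4 ≡ 4668^2 = 21790224 ≡ 5663 (mod 5783)
3747^8 ≡ 5663^2 = 32069569 ≡ 2834 (mod 5783)
3747^16 ≡ 2834^2 = 8031556 ≡ 4752 (mod 5783)
3747^32 ≡ 4752^2 = 22581504 ≡ 4672 (mod 5783)
3747^64 ≡ 4672^2 = 21827584 ≡ 2542 (mod 5783)
3747^85 = 3747^64 * 3747^16 * 3747^4 * 3747^1 ≡ 2542 * 4752 * 5663 * 3747 (mod 5783).
Accumulate the product:
2542 * 4752 = 12079584 ≡ 4680
4680 * 5663 = 26502840 ≡ 5134
5134 * 3747 = 19237098 ≡ 2840

2840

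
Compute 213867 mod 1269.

213867 = 168*1269 + 675, so 213867 ≡ 675 (mod 1269).

675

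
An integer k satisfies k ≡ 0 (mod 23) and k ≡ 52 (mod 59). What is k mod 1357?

1173

23⁻¹ mod 59: 23*18 ≡ 1 (mod 59), so 23⁻¹ ≡ 18.
k = 0 + 23*((52 − 0)*18 mod 59) = 0 + 23*51 = 1173.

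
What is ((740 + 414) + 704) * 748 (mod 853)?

247

740 + 414 = 1154 ≡ 301 (mod 853)
301 + 704 = 1005 ≡ 152 (mod 853)
152 * 748 = 113696 ≡ 247 (mod 853)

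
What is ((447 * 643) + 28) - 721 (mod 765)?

618

447 * 643 = 287421 ≡ 546 (mod 765)
546 + 28 = 574
574 - 721 = -147 ≡ 618 (mod 765)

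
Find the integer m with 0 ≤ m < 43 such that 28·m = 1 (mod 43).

20

43 = 1·28 + 15
28 = 1·15 + 13
15 = 1·13 + 2
13 = 6·2 + 1
2 = 2·1 + 0
gcd(28, 43) = 1, so the inverse exists.
Bézout: 1 = −13·43 + 20·28.
So 28⁻¹ ≡ 20 (mod 43).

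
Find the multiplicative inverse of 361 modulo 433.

Run the extended Euclidean algorithm:
433 = 1×361 + 72
361 = 5×72 + 1
72 = 72×1 + 0
gcd(361, 433) = 1, so the inverse exists.
Back-substitute for 1:
1 = 1×361 − 5×72
  = −5×433 + 6×361
So 361⁻¹ ≡ 6 (mod 433).

6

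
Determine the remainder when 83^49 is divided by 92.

Compute successive squares:
49 in binary is 110001, i.e. 49 = 32 + 16 + 1.
83^1 ≡ 83 (mod 92)
83^2 ≡ 83^2 = 6889 ≡ 81 (mod 92)
83^4 ≡ 81^2 = 6561 ≡ 29 (mod 92)
83^8 ≡ 29^2 = 841 ≡ 13 (mod 92)
83^16 ≡ 13^2 = 169 ≡ 77 (mod 92)
83^32 ≡ 77^2 = 5929 ≡ 41 (mod 92)
83^49 = 83^32 * 83^16 * 83^1 ≡ 41 * 77 * 83 (mod 92).
Accumulate the product:
41 * 77 = 3157 ≡ 29
29 * 83 = 2407 ≡ 15

15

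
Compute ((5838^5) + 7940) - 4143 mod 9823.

(5838)^5 ≡ 7457 (mod 9823)
7457 + 7940 = 15397 ≡ 5574 (mod 9823)
5574 - 4143 = 1431

1431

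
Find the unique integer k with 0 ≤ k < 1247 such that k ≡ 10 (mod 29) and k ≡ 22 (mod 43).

29⁻¹ mod 43: 29·3 ≡ 1 (mod 43), so 29⁻¹ ≡ 3.
k = 10 + 29·((22 − 10)·3 mod 43) = 10 + 29·36 = 1054.
Check: 1054 mod 29 = 10, 1054 mod 43 = 22. ✓

1054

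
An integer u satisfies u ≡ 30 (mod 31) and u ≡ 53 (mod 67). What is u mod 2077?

991

31⁻¹ mod 67: 31×13 ≡ 1 (mod 67), so 31⁻¹ ≡ 13.
u = 30 + 31×((53 − 30)×13 mod 67) = 30 + 31×31 = 991.
Check: 991 mod 31 = 30, 991 mod 67 = 53. ✓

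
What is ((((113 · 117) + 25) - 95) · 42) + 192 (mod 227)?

113 · 117 = 13221 ≡ 55 (mod 227)
55 + 25 = 80
80 - 95 = -15 ≡ 212 (mod 227)
212 · 42 = 8904 ≡ 51 (mod 227)
51 + 192 = 243 ≡ 16 (mod 227)

16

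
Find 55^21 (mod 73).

8

By square-and-multiply:
21 in binary is 10101, i.e. 21 = 16 + 4 + 1.
55^1 ≡ 55 (mod 73)
55^2 ≡ 55^2 = 3025 ≡ 32 (mod 73)
55^4 ≡ 32^2 = 1024 ≡ 2 (mod 73)
55^8 ≡ 2^2 = 4 (mod 73)
55^16 ≡ 4^2 = 16 (mod 73)
55^21 = 55^16 × 55^4 × 55^1 ≡ 16 × 2 × 55 (mod 73).
Accumulate the product:
16 × 2 = 32
32 × 55 = 1760 ≡ 8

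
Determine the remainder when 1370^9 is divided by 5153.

Using repeated squaring:
9 in binary is 1001, i.e. 9 = 8 + 1.
1370^1 ≡ 1370 (mod 5153)
1370^2 ≡ 1370^2 = 1876900 ≡ 1208 (mod 5153)
1370^4 ≡ 1208^2 = 1459264 ≡ 965 (mod 5153)
1370^8 ≡ 965^2 = 931225 ≡ 3685 (mod 5153)
1370^9 = 1370^8 · 1370^1 ≡ 3685 · 1370 (mod 5153).
3685 · 1370 = 5048450 ≡ 3663 (mod 5153).

3663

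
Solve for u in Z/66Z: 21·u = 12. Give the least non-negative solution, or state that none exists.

10

gcd(21, 66) = 3, and 3 | 12, so solutions exist.
Divide through by 3: 7·u ≡ 4 mod 22.
7⁻¹ ≡ 19 (mod 22).
u ≡ 19·4 ≡ 10 (mod 22).
The smallest non-negative solution is u = 10.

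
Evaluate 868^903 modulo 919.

8

By square-and-multiply:
903 in binary is 1110000111, i.e. 903 = 512 + 256 + 128 + 4 + 2 + 1.
868^1 ≡ 868 (mod 919)
868^2 ≡ 868^2 = 753424 ≡ 763 (mod 919)
868^4 ≡ 763^2 = 582169 ≡ 442 (mod 919)
868^8 ≡ 442^2 = 195364 ≡ 536 (mod 919)
868^16 ≡ 536^2 = 287296 ≡ 568 (mod 919)
868^32 ≡ 568^2 = 322624 ≡ 55 (mod 919)
868^64 ≡ 55^2 = 3025 ≡ 268 (mod 919)
868^128 ≡ 268^2 = 71824 ≡ 142 (mod 919)
868^256 ≡ 142^2 = 20164 ≡ 865 (mod 919)
868^512 ≡ 865^2 = 748225 ≡ 159 (mod 919)
868^903 = 868^512 × 868^256 × 868^128 × 868^4 × 868^2 × 868^1 ≡ 159 × 865 × 142 × 442 × 763 × 868 (mod 919).
Accumulate the product:
159 × 865 = 137535 ≡ 604
604 × 142 = 85768 ≡ 301
301 × 442 = 133042 ≡ 706
706 × 763 = 538678 ≡ 144
144 × 868 = 124992 ≡ 8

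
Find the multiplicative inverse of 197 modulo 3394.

Run the extended Euclidean algorithm:
3394 = 17·197 + 45
197 = 4·45 + 17
45 = 2·17 + 11
17 = 1·11 + 6
11 = 1·6 + 5
6 = 1·5 + 1
5 = 5·1 + 0
gcd(197, 3394) = 1, so the inverse exists.
Back-substitute for 1:
1 = 1·6 − 1·5
  = −1·11 + 2·6
  = 2·17 − 3·11
  = −3·45 + 8·17
  = 8·197 − 35·45
  = −35·3394 + 603·197
So 197⁻¹ ≡ 603 (mod 3394).

603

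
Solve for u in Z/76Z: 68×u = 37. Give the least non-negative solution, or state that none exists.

gcd(68, 76) = 4, and 4 does not divide 37.
So the congruence has no solution.

no solution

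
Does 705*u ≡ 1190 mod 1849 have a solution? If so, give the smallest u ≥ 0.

500

gcd(705, 1849) = 1, so a unique solution mod 1849 exists.
705⁻¹ ≡ 855 (mod 1849).
u ≡ 855*1190 ≡ 500 (mod 1849).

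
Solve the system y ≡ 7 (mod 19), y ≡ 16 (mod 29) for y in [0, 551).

45

19⁻¹ mod 29: 19·26 ≡ 1 (mod 29), so 19⁻¹ ≡ 26.
y = 7 + 19·((16 − 7)·26 mod 29) = 7 + 19·2 = 45.
Check: 45 mod 19 = 7, 45 mod 29 = 16. ✓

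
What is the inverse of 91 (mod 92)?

91

92 = 1*91 + 1
91 = 91*1 + 0
gcd(91, 92) = 1, so the inverse exists.
Bézout: 1 = 1*92 − 1*91.
So 91⁻¹ ≡ −1 ≡ 91 (mod 92).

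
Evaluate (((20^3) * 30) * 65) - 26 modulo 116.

62

(20)^3 ≡ 112 (mod 116)
112 * 30 = 3360 ≡ 112 (mod 116)
112 * 65 = 7280 ≡ 88 (mod 116)
88 - 26 = 62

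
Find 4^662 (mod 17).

Compute successive squares:
662 in binary is 1010010110, i.e. 662 = 512 + 128 + 16 + 4 + 2.
4^1 ≡ 4 (mod 17)
4^2 ≡ 4^2 = 16 (mod 17)
4^4 ≡ 16^2 = 256 ≡ 1 (mod 17)
4^8 ≡ 1^2 = 1 (mod 17)
4^16 ≡ 1^2 = 1 (mod 17)
4^32 ≡ 1^2 = 1 (mod 17)
4^64 ≡ 1^2 = 1 (mod 17)
4^128 ≡ 1^2 = 1 (mod 17)
4^256 ≡ 1^2 = 1 (mod 17)
4^512 ≡ 1^2 = 1 (mod 17)
4^662 = 4^512 · 4^128 · 4^16 · 4^4 · 4^2 ≡ 1 · 1 · 1 · 1 · 16 (mod 17).
Accumulate the product:
1 · 1 = 1
1 · 1 = 1
1 · 1 = 1
1 · 16 = 16

16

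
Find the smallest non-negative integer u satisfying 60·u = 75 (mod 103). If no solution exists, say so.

27

gcd(60, 103) = 1, so a unique solution mod 103 exists.
60⁻¹ ≡ 91 (mod 103).
u ≡ 91·75 ≡ 27 (mod 103).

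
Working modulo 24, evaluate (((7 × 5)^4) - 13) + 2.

7 × 5 = 35 ≡ 11 (mod 24)
(11)^4 ≡ 1 (mod 24)
1 - 13 = -12 ≡ 12 (mod 24)
12 + 2 = 14

14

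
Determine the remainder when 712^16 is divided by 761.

311

712^1 ≡ 712 (mod 761)
712^2 ≡ 712^2 = 506944 ≡ 118 (mod 761)
712^4 ≡ 118^2 = 13924 ≡ 226 (mod 761)
712^8 ≡ 226^2 = 51076 ≡ 89 (mod 761)
712^16 ≡ 89^2 = 7921 ≡ 311 (mod 761)
So 712^16 ≡ 311 (mod 761).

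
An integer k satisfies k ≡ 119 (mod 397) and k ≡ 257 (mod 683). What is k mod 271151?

397⁻¹ mod 683: 397·160 ≡ 1 (mod 683), so 397⁻¹ ≡ 160.
k = 119 + 397·((257 − 119)·160 mod 683) = 119 + 397·224 = 89047.

89047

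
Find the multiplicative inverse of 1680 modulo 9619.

7449

Apply the Euclidean algorithm and back-substitute:
9619 = 5×1680 + 1219
1680 = 1×1219 + 461
1219 = 2×461 + 297
461 = 1×297 + 164
297 = 1×164 + 133
164 = 1×133 + 31
133 = 4×31 + 9
31 = 3×9 + 4
9 = 2×4 + 1
4 = 4×1 + 0
gcd(1680, 9619) = 1, so the inverse exists.
Back-substitute for 1:
1 = 1×9 − 2×4
  = −2×31 + 7×9
  = 7×133 − 30×31
  = −30×164 + 37×133
  = 37×297 − 67×164
  = −67×461 + 104×297
  = 104×1219 − 275×461
  = −275×1680 + 379×1219
  = 379×9619 − 2170×1680
So 1680⁻¹ ≡ −2170 ≡ 7449 (mod 9619).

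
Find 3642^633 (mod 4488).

2520

By square-and-multiply:
3642^1 ≡ 3642 (mod 4488)
3642^2 ≡ 3642^2 = 13264164 ≡ 2124 (mod 4488)
3642^4 ≡ 2124^2 = 4511376 ≡ 936 (mod 4488)
3642^8 ≡ 936^2 = 876096 ≡ 936 (mod 4488)
3642^16 ≡ 936^2 = 876096 ≡ 936 (mod 4488)
3642^32 ≡ 936^2 = 876096 ≡ 936 (mod 4488)
3642^64 ≡ 936^2 = 876096 ≡ 936 (mod 4488)
3642^128 ≡ 936^2 = 876096 ≡ 936 (mod 4488)
3642^256 ≡ 936^2 = 876096 ≡ 936 (mod 4488)
3642^512 ≡ 936^2 = 876096 ≡ 936 (mod 4488)
3642^633 = 3642^512 · 3642^64 · 3642^32 · 3642^16 · 3642^8 · 3642^1 ≡ 936 · 936 · 936 · 936 · 936 · 3642 (mod 4488).
Accumulate the product:
936 · 936 = 876096 ≡ 936
936 · 936 = 876096 ≡ 936
936 · 936 = 876096 ≡ 936
936 · 936 = 876096 ≡ 936
936 · 3642 = 3408912 ≡ 2520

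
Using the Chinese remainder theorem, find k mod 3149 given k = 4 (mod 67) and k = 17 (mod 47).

205

67⁻¹ mod 47: 67*40 ≡ 1 (mod 47), so 67⁻¹ ≡ 40.
k = 4 + 67*((17 − 4)*40 mod 47) = 4 + 67*3 = 205.
Check: 205 mod 67 = 4, 205 mod 47 = 17. ✓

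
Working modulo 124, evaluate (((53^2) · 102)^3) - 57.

(53)^2 ≡ 81 (mod 124)
81 · 102 = 8262 ≡ 78 (mod 124)
(78)^3 ≡ 4 (mod 124)
4 - 57 = -53 ≡ 71 (mod 124)

71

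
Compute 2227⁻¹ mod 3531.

Apply the Euclidean algorithm and back-substitute:
3531 = 1*2227 + 1304
2227 = 1*1304 + 923
1304 = 1*923 + 381
923 = 2*381 + 161
381 = 2*161 + 59
161 = 2*59 + 43
59 = 1*43 + 16
43 = 2*16 + 11
16 = 1*11 + 5
11 = 2*5 + 1
5 = 5*1 + 0
gcd(2227, 3531) = 1, so the inverse exists.
Bézout: 1 = −415*3531 + 658*2227.
So 2227⁻¹ ≡ 658 (mod 3531).

658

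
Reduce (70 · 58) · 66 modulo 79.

71

70 · 58 = 4060 ≡ 31 (mod 79)
31 · 66 = 2046 ≡ 71 (mod 79)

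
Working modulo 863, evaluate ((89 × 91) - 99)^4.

89 × 91 = 8099 ≡ 332 (mod 863)
332 - 99 = 233
(233)^4 ≡ 359 (mod 863)

359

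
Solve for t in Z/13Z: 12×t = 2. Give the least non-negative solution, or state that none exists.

11

gcd(12, 13) = 1, so a unique solution mod 13 exists.
12⁻¹ ≡ 12 (mod 13).
t ≡ 12×2 ≡ 11 (mod 13).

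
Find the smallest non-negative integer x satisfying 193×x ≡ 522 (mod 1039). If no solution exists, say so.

751

gcd(193, 1039) = 1, so a unique solution mod 1039 exists.
193⁻¹ ≡ 716 (mod 1039).
x ≡ 716×522 ≡ 751 (mod 1039).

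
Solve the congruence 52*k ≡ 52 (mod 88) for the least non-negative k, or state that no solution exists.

1

gcd(52, 88) = 4, and 4 | 52, so solutions exist.
Divide through by 4: 13*k ≡ 13 (mod 22).
13⁻¹ ≡ 17 (mod 22).
k ≡ 17*13 ≡ 1 (mod 22).
The smallest non-negative solution is k = 1.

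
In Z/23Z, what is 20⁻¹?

Apply the Euclidean algorithm and back-substitute:
23 = 1·20 + 3
20 = 6·3 + 2
3 = 1·2 + 1
2 = 2·1 + 0
gcd(20, 23) = 1, so the inverse exists.
Back-substitute for 1:
1 = 1·3 − 1·2
  = −1·20 + 7·3
  = 7·23 − 8·20
So 20⁻¹ ≡ −8 ≡ 15 (mod 23).

15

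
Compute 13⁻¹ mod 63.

63 = 4×13 + 11
13 = 1×11 + 2
11 = 5×2 + 1
2 = 2×1 + 0
gcd(13, 63) = 1, so the inverse exists.
Back-substitute for 1:
1 = 1×11 − 5×2
  = −5×13 + 6×11
  = 6×63 − 29×13
So 13⁻¹ ≡ −29 ≡ 34 (mod 63).

34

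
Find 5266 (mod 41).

5266 = 128*41 + 18, so 5266 ≡ 18 (mod 41).

18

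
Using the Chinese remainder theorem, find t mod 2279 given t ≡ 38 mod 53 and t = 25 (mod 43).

53⁻¹ mod 43: 53·13 ≡ 1 (mod 43), so 53⁻¹ ≡ 13.
t = 38 + 53·((25 − 38)·13 mod 43) = 38 + 53·3 = 197.

197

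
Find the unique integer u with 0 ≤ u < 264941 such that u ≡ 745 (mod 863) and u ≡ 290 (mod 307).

863⁻¹ mod 307: 863·217 ≡ 1 (mod 307), so 863⁻¹ ≡ 217.
u = 745 + 863·((290 − 745)·217 mod 307) = 745 + 863·119 = 103442.

103442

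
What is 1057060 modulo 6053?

1057060 = 174×6053 + 3838, so 1057060 ≡ 3838 (mod 6053).

3838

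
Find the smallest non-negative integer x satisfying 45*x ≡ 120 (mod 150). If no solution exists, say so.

6

gcd(45, 150) = 15, and 15 | 120, so solutions exist.
Divide through by 15: 3*x mod 10 = 8.
3⁻¹ ≡ 7 (mod 10).
x ≡ 7*8 ≡ 6 (mod 10).
The smallest non-negative solution is x = 6.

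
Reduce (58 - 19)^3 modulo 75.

69

58 - 19 = 39
(39)^3 ≡ 69 (mod 75)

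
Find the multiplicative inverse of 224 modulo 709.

364

Apply the Euclidean algorithm and back-substitute:
709 = 3*224 + 37
224 = 6*37 + 2
37 = 18*2 + 1
2 = 2*1 + 0
gcd(224, 709) = 1, so the inverse exists.
Back-substitute for 1:
1 = 1*37 − 18*2
  = −18*224 + 109*37
  = 109*709 − 345*224
So 224⁻¹ ≡ −345 ≡ 364 (mod 709).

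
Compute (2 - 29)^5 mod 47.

2 - 29 = -27 ≡ 20 (mod 47)
(20)^5 ≡ 5 (mod 47)

5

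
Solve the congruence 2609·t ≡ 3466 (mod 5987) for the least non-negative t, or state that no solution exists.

1587

gcd(2609, 5987) = 1, so a unique solution mod 5987 exists.
2609⁻¹ ≡ 1923 (mod 5987).
t ≡ 1923·3466 ≡ 1587 (mod 5987).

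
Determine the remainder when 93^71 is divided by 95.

47

93^1 ≡ 93 (mod 95)
93^2 ≡ 93^2 = 8649 ≡ 4 (mod 95)
93^4 ≡ 4^2 = 16 (mod 95)
93^8 ≡ 16^2 = 256 ≡ 66 (mod 95)
93^16 ≡ 66^2 = 4356 ≡ 81 (mod 95)
93^32 ≡ 81^2 = 6561 ≡ 6 (mod 95)
93^64 ≡ 6^2 = 36 (mod 95)
93^71 = 93^64 · 93^4 · 93^2 · 93^1 ≡ 36 · 16 · 4 · 93 (mod 95).
Accumulate the product:
36 · 16 = 576 ≡ 6
6 · 4 = 24
24 · 93 = 2232 ≡ 47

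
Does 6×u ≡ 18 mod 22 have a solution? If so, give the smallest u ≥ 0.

3

gcd(6, 22) = 2, and 2 | 18, so solutions exist.
Divide through by 2: 3×u ≡ 9 mod 11.
3⁻¹ ≡ 4 (mod 11).
u ≡ 4×9 ≡ 3 (mod 11).
The smallest non-negative solution is u = 3.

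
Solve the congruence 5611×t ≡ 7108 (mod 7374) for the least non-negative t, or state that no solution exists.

gcd(5611, 7374) = 1, so a unique solution mod 7374 exists.
5611⁻¹ ≡ 3229 (mod 7374).
t ≡ 3229×7108 ≡ 3844 (mod 7374).

3844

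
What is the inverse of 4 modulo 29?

29 = 7·4 + 1
4 = 4·1 + 0
gcd(4, 29) = 1, so the inverse exists.
Back-substitute for 1:
1 = 1·29 − 7·4
So 4⁻¹ ≡ −7 ≡ 22 (mod 29).

22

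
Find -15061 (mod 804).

-15061 = -19·804 + 215, so -15061 ≡ 215 (mod 804).

215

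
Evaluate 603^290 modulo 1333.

904

290 in binary is 100100010, i.e. 290 = 256 + 32 + 2.
603^1 ≡ 603 (mod 1333)
603^2 ≡ 603^2 = 363609 ≡ 1033 (mod 1333)
603^4 ≡ 1033^2 = 1067089 ≡ 689 (mod 1333)
603^8 ≡ 689^2 = 474721 ≡ 173 (mod 1333)
603^16 ≡ 173^2 = 29929 ≡ 603 (mod 1333)
603^32 ≡ 603^2 = 363609 ≡ 1033 (mod 1333)
603^64 ≡ 1033^2 = 1067089 ≡ 689 (mod 1333)
603^128 ≡ 689^2 = 474721 ≡ 173 (mod 1333)
603^256 ≡ 173^2 = 29929 ≡ 603 (mod 1333)
603^290 = 603^256 · 603^32 · 603^2 ≡ 603 · 1033 · 1033 (mod 1333).
Accumulate the product:
603 · 1033 = 622899 ≡ 388
388 · 1033 = 400804 ≡ 904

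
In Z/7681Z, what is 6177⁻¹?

5725

Apply the Euclidean algorithm and back-substitute:
7681 = 1*6177 + 1504
6177 = 4*1504 + 161
1504 = 9*161 + 55
161 = 2*55 + 51
55 = 1*51 + 4
51 = 12*4 + 3
4 = 1*3 + 1
3 = 3*1 + 0
gcd(6177, 7681) = 1, so the inverse exists.
Back-substitute for 1:
1 = 1*4 − 1*3
  = −1*51 + 13*4
  = 13*55 − 14*51
  = −14*161 + 41*55
  = 41*1504 − 383*161
  = −383*6177 + 1573*1504
  = 1573*7681 − 1956*6177
So 6177⁻¹ ≡ −1956 ≡ 5725 (mod 7681).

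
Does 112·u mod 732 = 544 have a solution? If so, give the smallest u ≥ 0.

gcd(112, 732) = 4, and 4 | 544, so solutions exist.
Divide through by 4: 28·u ≡ 136 (mod 183).
28⁻¹ ≡ 85 (mod 183).
u ≡ 85·136 ≡ 31 (mod 183).
The smallest non-negative solution is u = 31.

31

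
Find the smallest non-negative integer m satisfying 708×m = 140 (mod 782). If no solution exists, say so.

294

gcd(708, 782) = 2, and 2 | 140, so solutions exist.
Divide through by 2: 354×m mod 391 = 70.
354⁻¹ ≡ 317 (mod 391).
m ≡ 317×70 ≡ 294 (mod 391).
The smallest non-negative solution is m = 294.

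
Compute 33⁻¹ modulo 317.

269

Apply the Euclidean algorithm and back-substitute:
317 = 9×33 + 20
33 = 1×20 + 13
20 = 1×13 + 7
13 = 1×7 + 6
7 = 1×6 + 1
6 = 6×1 + 0
gcd(33, 317) = 1, so the inverse exists.
Back-substitute for 1:
1 = 1×7 − 1×6
  = −1×13 + 2×7
  = 2×20 − 3×13
  = −3×33 + 5×20
  = 5×317 − 48×33
So 33⁻¹ ≡ −48 ≡ 269 (mod 317).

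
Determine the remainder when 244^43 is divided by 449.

Using repeated squaring:
43 in binary is 101011, i.e. 43 = 32 + 8 + 2 + 1.
244^1 ≡ 244 (mod 449)
244^2 ≡ 244^2 = 59536 ≡ 268 (mod 449)
244^4 ≡ 268^2 = 71824 ≡ 433 (mod 449)
244^8 ≡ 433^2 = 187489 ≡ 256 (mod 449)
244^16 ≡ 256^2 = 65536 ≡ 431 (mod 449)
244^32 ≡ 431^2 = 185761 ≡ 324 (mod 449)
244^43 = 244^32 * 244^8 * 244^2 * 244^1 ≡ 324 * 256 * 268 * 244 (mod 449).
Accumulate the product:
324 * 256 = 82944 ≡ 328
328 * 268 = 87904 ≡ 349
349 * 244 = 85156 ≡ 295

295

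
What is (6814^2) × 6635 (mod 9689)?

7711

(6814)^2 ≡ 908 (mod 9689)
908 × 6635 = 6024580 ≡ 7711 (mod 9689)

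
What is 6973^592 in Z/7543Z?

7030

592 in binary is 1001010000, i.e. 592 = 512 + 64 + 16.
6973^1 ≡ 6973 (mod 7543)
6973^2 ≡ 6973^2 = 48622729 ≡ 551 (mod 7543)
6973^4 ≡ 551^2 = 303601 ≡ 1881 (mod 7543)
6973^8 ≡ 1881^2 = 3538161 ≡ 494 (mod 7543)
6973^16 ≡ 494^2 = 244036 ≡ 2660 (mod 7543)
6973^32 ≡ 2660^2 = 7075600 ≡ 266 (mod 7543)
6973^64 ≡ 266^2 = 70756 ≡ 2869 (mod 7543)
6973^128 ≡ 2869^2 = 8231161 ≡ 1748 (mod 7543)
6973^256 ≡ 1748^2 = 3055504 ≡ 589 (mod 7543)
6973^512 ≡ 589^2 = 346921 ≡ 7486 (mod 7543)
6973^592 = 6973^512 · 6973^64 · 6973^16 ≡ 7486 · 2869 · 2660 (mod 7543).
Accumulate the product:
7486 · 2869 = 21477334 ≡ 2413
2413 · 2660 = 6418580 ≡ 7030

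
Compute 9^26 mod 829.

809

26 in binary is 11010, i.e. 26 = 16 + 8 + 2.
9^1 ≡ 9 (mod 829)
9^2 ≡ 9^2 = 81 (mod 829)
9^4 ≡ 81^2 = 6561 ≡ 758 (mod 829)
9^8 ≡ 758^2 = 574564 ≡ 67 (mod 829)
9^16 ≡ 67^2 = 4489 ≡ 344 (mod 829)
9^26 = 9^16 × 9^8 × 9^2 ≡ 344 × 67 × 81 (mod 829).
Accumulate the product:
344 × 67 = 23048 ≡ 665
665 × 81 = 53865 ≡ 809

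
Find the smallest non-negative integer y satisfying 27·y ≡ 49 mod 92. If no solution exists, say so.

87

gcd(27, 92) = 1, so a unique solution mod 92 exists.
27⁻¹ ≡ 75 (mod 92).
y ≡ 75·49 ≡ 87 (mod 92).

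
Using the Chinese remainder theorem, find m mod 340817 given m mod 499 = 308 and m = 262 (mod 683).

499⁻¹ mod 683: 499*219 ≡ 1 (mod 683), so 499⁻¹ ≡ 219.
m = 308 + 499*((262 − 308)*219 mod 683) = 308 + 499*171 = 85637.

85637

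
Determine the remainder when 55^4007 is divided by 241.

55^1 ≡ 55 (mod 241)
55^2 ≡ 55^2 = 3025 ≡ 133 (mod 241)
55^4 ≡ 133^2 = 17689 ≡ 96 (mod 241)
55^8 ≡ 96^2 = 9216 ≡ 58 (mod 241)
55^16 ≡ 58^2 = 3364 ≡ 231 (mod 241)
55^32 ≡ 231^2 = 53361 ≡ 100 (mod 241)
55^64 ≡ 100^2 = 10000 ≡ 119 (mod 241)
55^128 ≡ 119^2 = 14161 ≡ 183 (mod 241)
55^256 ≡ 183^2 = 33489 ≡ 231 (mod 241)
55^512 ≡ 231^2 = 53361 ≡ 100 (mod 241)
55^1024 ≡ 100^2 = 10000 ≡ 119 (mod 241)
55^2048 ≡ 119^2 = 14161 ≡ 183 (mod 241)
55^4007 = 55^2048 * 55^1024 * 55^512 * 55^256 * 55^128 * 55^32 * 55^4 * 55^2 * 55^1 ≡ 183 * 119 * 100 * 231 * 183 * 100 * 96 * 133 * 55 (mod 241).
Accumulate the product:
183 * 119 = 21777 ≡ 87
87 * 100 = 8700 ≡ 24
24 * 231 = 5544 ≡ 1
1 * 183 = 183
183 * 100 = 18300 ≡ 225
225 * 96 = 21600 ≡ 151
151 * 133 = 20083 ≡ 80
80 * 55 = 4400 ≡ 62

62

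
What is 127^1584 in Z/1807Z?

183

127^1 ≡ 127 (mod 1807)
127^2 ≡ 127^2 = 16129 ≡ 1673 (mod 1807)
127^4 ≡ 1673^2 = 2798929 ≡ 1693 (mod 1807)
127^8 ≡ 1693^2 = 2866249 ≡ 347 (mod 1807)
127^16 ≡ 347^2 = 120409 ≡ 1147 (mod 1807)
127^32 ≡ 1147^2 = 1315609 ≡ 113 (mod 1807)
127^64 ≡ 113^2 = 12769 ≡ 120 (mod 1807)
127^128 ≡ 120^2 = 14400 ≡ 1751 (mod 1807)
127^256 ≡ 1751^2 = 3066001 ≡ 1329 (mod 1807)
127^512 ≡ 1329^2 = 1766241 ≡ 802 (mod 1807)
127^1024 ≡ 802^2 = 643204 ≡ 1719 (mod 1807)
127^1584 = 127^1024 · 127^512 · 127^32 · 127^16 ≡ 1719 · 802 · 113 · 1147 (mod 1807).
Accumulate the product:
1719 · 802 = 1378638 ≡ 1704
1704 · 113 = 192552 ≡ 1010
1010 · 1147 = 1158470 ≡ 183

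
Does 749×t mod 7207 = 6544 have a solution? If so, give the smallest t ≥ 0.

4204

gcd(749, 7207) = 1, so a unique solution mod 7207 exists.
749⁻¹ ≡ 3820 (mod 7207).
t ≡ 3820×6544 ≡ 4204 (mod 7207).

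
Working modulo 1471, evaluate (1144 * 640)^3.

797

1144 * 640 = 732160 ≡ 1073 (mod 1471)
(1073)^3 ≡ 797 (mod 1471)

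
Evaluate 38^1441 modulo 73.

By square-and-multiply:
1441 in binary is 10110100001, i.e. 1441 = 1024 + 256 + 128 + 32 + 1.
38^1 ≡ 38 (mod 73)
38^2 ≡ 38^2 = 1444 ≡ 57 (mod 73)
38^4 ≡ 57^2 = 3249 ≡ 37 (mod 73)
38^8 ≡ 37^2 = 1369 ≡ 55 (mod 73)
38^16 ≡ 55^2 = 3025 ≡ 32 (mod 73)
38^32 ≡ 32^2 = 1024 ≡ 2 (mod 73)
38^64 ≡ 2^2 = 4 (mod 73)
38^128 ≡ 4^2 = 16 (mod 73)
38^256 ≡ 16^2 = 256 ≡ 37 (mod 73)
38^512 ≡ 37^2 = 1369 ≡ 55 (mod 73)
38^1024 ≡ 55^2 = 3025 ≡ 32 (mod 73)
38^1441 = 38^1024 · 38^256 · 38^128 · 38^32 · 38^1 ≡ 32 · 37 · 16 · 2 · 38 (mod 73).
Accumulate the product:
32 · 37 = 1184 ≡ 16
16 · 16 = 256 ≡ 37
37 · 2 = 74 ≡ 1
1 · 38 = 38

38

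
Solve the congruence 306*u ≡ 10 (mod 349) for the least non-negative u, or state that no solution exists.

16

gcd(306, 349) = 1, so a unique solution mod 349 exists.
306⁻¹ ≡ 211 (mod 349).
u ≡ 211*10 ≡ 16 (mod 349).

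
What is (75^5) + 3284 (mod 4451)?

(75)^5 ≡ 676 (mod 4451)
676 + 3284 = 3960

3960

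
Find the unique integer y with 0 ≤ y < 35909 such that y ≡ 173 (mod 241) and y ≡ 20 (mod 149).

32949

241⁻¹ mod 149: 241·115 ≡ 1 (mod 149), so 241⁻¹ ≡ 115.
y = 173 + 241·((20 − 173)·115 mod 149) = 173 + 241·136 = 32949.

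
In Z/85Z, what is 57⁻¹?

Run the extended Euclidean algorithm:
85 = 1×57 + 28
57 = 2×28 + 1
28 = 28×1 + 0
gcd(57, 85) = 1, so the inverse exists.
Back-substitute for 1:
1 = 1×57 − 2×28
  = −2×85 + 3×57
So 57⁻¹ ≡ 3 (mod 85).

3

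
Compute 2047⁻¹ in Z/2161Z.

1725

By the extended Euclidean algorithm:
2161 = 1×2047 + 114
2047 = 17×114 + 109
114 = 1×109 + 5
109 = 21×5 + 4
5 = 1×4 + 1
4 = 4×1 + 0
gcd(2047, 2161) = 1, so the inverse exists.
Back-substitute for 1:
1 = 1×5 − 1×4
  = −1×109 + 22×5
  = 22×114 − 23×109
  = −23×2047 + 413×114
  = 413×2161 − 436×2047
So 2047⁻¹ ≡ −436 ≡ 1725 (mod 2161).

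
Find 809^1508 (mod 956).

1508 in binary is 10111100100, i.e. 1508 = 1024 + 256 + 128 + 64 + 32 + 4.
809^1 ≡ 809 (mod 956)
809^2 ≡ 809^2 = 654481 ≡ 577 (mod 956)
809^4 ≡ 577^2 = 332929 ≡ 241 (mod 956)
809^8 ≡ 241^2 = 58081 ≡ 721 (mod 956)
809^16 ≡ 721^2 = 519841 ≡ 733 (mod 956)
809^32 ≡ 733^2 = 537289 ≡ 17 (mod 956)
809^64 ≡ 17^2 = 289 (mod 956)
809^128 ≡ 289^2 = 83521 ≡ 349 (mod 956)
809^256 ≡ 349^2 = 121801 ≡ 389 (mod 956)
809^512 ≡ 389^2 = 151321 ≡ 273 (mod 956)
809^1024 ≡ 273^2 = 74529 ≡ 917 (mod 956)
809^1508 = 809^1024 · 809^256 · 809^128 · 809^64 · 809^32 · 809^4 ≡ 917 · 389 · 349 · 289 · 17 · 241 (mod 956).
Accumulate the product:
917 · 389 = 356713 ≡ 125
125 · 349 = 43625 ≡ 605
605 · 289 = 174845 ≡ 853
853 · 17 = 14501 ≡ 161
161 · 241 = 38801 ≡ 561

561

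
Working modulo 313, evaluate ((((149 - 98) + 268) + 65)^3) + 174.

13

149 - 98 = 51
51 + 268 = 319 ≡ 6 (mod 313)
6 + 65 = 71
(71)^3 ≡ 152 (mod 313)
152 + 174 = 326 ≡ 13 (mod 313)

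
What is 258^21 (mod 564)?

372

By square-and-multiply:
21 in binary is 10101, i.e. 21 = 16 + 4 + 1.
258^1 ≡ 258 (mod 564)
258^2 ≡ 258^2 = 66564 ≡ 12 (mod 564)
258^4 ≡ 12^2 = 144 (mod 564)
258^8 ≡ 144^2 = 20736 ≡ 432 (mod 564)
258^16 ≡ 432^2 = 186624 ≡ 504 (mod 564)
258^21 = 258^16 · 258^4 · 258^1 ≡ 504 · 144 · 258 (mod 564).
Accumulate the product:
504 · 144 = 72576 ≡ 384
384 · 258 = 99072 ≡ 372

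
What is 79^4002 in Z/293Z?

By square-and-multiply:
79^1 ≡ 79 (mod 293)
79^2 ≡ 79^2 = 6241 ≡ 88 (mod 293)
79^4 ≡ 88^2 = 7744 ≡ 126 (mod 293)
79^8 ≡ 126^2 = 15876 ≡ 54 (mod 293)
79^16 ≡ 54^2 = 2916 ≡ 279 (mod 293)
79^32 ≡ 279^2 = 77841 ≡ 196 (mod 293)
79^64 ≡ 196^2 = 38416 ≡ 33 (mod 293)
79^128 ≡ 33^2 = 1089 ≡ 210 (mod 293)
79^256 ≡ 210^2 = 44100 ≡ 150 (mod 293)
79^512 ≡ 150^2 = 22500 ≡ 232 (mod 293)
79^1024 ≡ 232^2 = 53824 ≡ 205 (mod 293)
79^2048 ≡ 205^2 = 42025 ≡ 126 (mod 293)
79^4002 = 79^2048 · 79^1024 · 79^512 · 79^256 · 79^128 · 79^32 · 79^2 ≡ 126 · 205 · 232 · 150 · 210 · 196 · 88 (mod 293).
Accumulate the product:
126 · 205 = 25830 ≡ 46
46 · 232 = 10672 ≡ 124
124 · 150 = 18600 ≡ 141
141 · 210 = 29610 ≡ 17
17 · 196 = 3332 ≡ 109
109 · 88 = 9592 ≡ 216

216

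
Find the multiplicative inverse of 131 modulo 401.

150

Apply the Euclidean algorithm and back-substitute:
401 = 3·131 + 8
131 = 16·8 + 3
8 = 2·3 + 2
3 = 1·2 + 1
2 = 2·1 + 0
gcd(131, 401) = 1, so the inverse exists.
Bézout: 1 = −49·401 + 150·131.
So 131⁻¹ ≡ 150 (mod 401).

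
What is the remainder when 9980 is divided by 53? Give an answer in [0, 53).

16

9980 = 188·53 + 16, so 9980 ≡ 16 (mod 53).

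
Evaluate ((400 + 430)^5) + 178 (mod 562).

400 + 430 = 830 ≡ 268 (mod 562)
(268)^5 ≡ 470 (mod 562)
470 + 178 = 648 ≡ 86 (mod 562)

86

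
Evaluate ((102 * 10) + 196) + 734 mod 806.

338

102 * 10 = 1020 ≡ 214 (mod 806)
214 + 196 = 410
410 + 734 = 1144 ≡ 338 (mod 806)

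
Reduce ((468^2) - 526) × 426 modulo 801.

744

(468)^2 ≡ 351 (mod 801)
351 - 526 = -175 ≡ 626 (mod 801)
626 × 426 = 266676 ≡ 744 (mod 801)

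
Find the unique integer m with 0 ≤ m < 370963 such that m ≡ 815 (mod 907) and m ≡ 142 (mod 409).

907⁻¹ mod 409: 907*216 ≡ 1 (mod 409), so 907⁻¹ ≡ 216.
m = 815 + 907*((142 − 815)*216 mod 409) = 815 + 907*236 = 214867.
Check: 214867 mod 907 = 815, 214867 mod 409 = 142. ✓

214867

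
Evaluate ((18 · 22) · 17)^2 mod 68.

0

18 · 22 = 396 ≡ 56 (mod 68)
56 · 17 = 952 ≡ 0 (mod 68)
(0)^2 ≡ 0 (mod 68)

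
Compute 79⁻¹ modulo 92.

7

Apply the Euclidean algorithm and back-substitute:
92 = 1*79 + 13
79 = 6*13 + 1
13 = 13*1 + 0
gcd(79, 92) = 1, so the inverse exists.
Back-substitute for 1:
1 = 1*79 − 6*13
  = −6*92 + 7*79
So 79⁻¹ ≡ 7 (mod 92).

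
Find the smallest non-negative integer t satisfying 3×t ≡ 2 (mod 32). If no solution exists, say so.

22

gcd(3, 32) = 1, so a unique solution mod 32 exists.
3⁻¹ ≡ 11 (mod 32).
t ≡ 11×2 ≡ 22 (mod 32).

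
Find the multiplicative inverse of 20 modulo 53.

Apply the Euclidean algorithm and back-substitute:
53 = 2×20 + 13
20 = 1×13 + 7
13 = 1×7 + 6
7 = 1×6 + 1
6 = 6×1 + 0
gcd(20, 53) = 1, so the inverse exists.
Bézout: 1 = −3×53 + 8×20.
So 20⁻¹ ≡ 8 (mod 53).

8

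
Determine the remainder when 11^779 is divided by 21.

2

779 in binary is 1100001011, i.e. 779 = 512 + 256 + 8 + 2 + 1.
11^1 ≡ 11 (mod 21)
11^2 ≡ 11^2 = 121 ≡ 16 (mod 21)
11^4 ≡ 16^2 = 256 ≡ 4 (mod 21)
11^8 ≡ 4^2 = 16 (mod 21)
11^16 ≡ 16^2 = 256 ≡ 4 (mod 21)
11^32 ≡ 4^2 = 16 (mod 21)
11^64 ≡ 16^2 = 256 ≡ 4 (mod 21)
11^128 ≡ 4^2 = 16 (mod 21)
11^256 ≡ 16^2 = 256 ≡ 4 (mod 21)
11^512 ≡ 4^2 = 16 (mod 21)
11^779 = 11^512 * 11^256 * 11^8 * 11^2 * 11^1 ≡ 16 * 4 * 16 * 16 * 11 (mod 21).
Accumulate the product:
16 * 4 = 64 ≡ 1
1 * 16 = 16
16 * 16 = 256 ≡ 4
4 * 11 = 44 ≡ 2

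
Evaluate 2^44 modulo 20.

2^1 ≡ 2 (mod 20)
2^2 ≡ 2^2 = 4 (mod 20)
2^4 ≡ 4^2 = 16 (mod 20)
2^8 ≡ 16^2 = 256 ≡ 16 (mod 20)
2^16 ≡ 16^2 = 256 ≡ 16 (mod 20)
2^32 ≡ 16^2 = 256 ≡ 16 (mod 20)
2^44 = 2^32 × 2^8 × 2^4 ≡ 16 × 16 × 16 (mod 20).
Accumulate the product:
16 × 16 = 256 ≡ 16
16 × 16 = 256 ≡ 16

16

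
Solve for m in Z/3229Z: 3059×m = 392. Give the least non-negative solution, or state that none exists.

2239

gcd(3059, 3229) = 1, so a unique solution mod 3229 exists.
3059⁻¹ ≡ 3210 (mod 3229).
m ≡ 3210×392 ≡ 2239 (mod 3229).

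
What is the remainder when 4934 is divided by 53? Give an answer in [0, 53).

4934 = 93×53 + 5, so 4934 ≡ 5 (mod 53).

5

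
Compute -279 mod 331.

-279 = -1*331 + 52, so -279 ≡ 52 (mod 331).

52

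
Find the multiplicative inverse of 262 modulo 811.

746

Apply the Euclidean algorithm and back-substitute:
811 = 3*262 + 25
262 = 10*25 + 12
25 = 2*12 + 1
12 = 12*1 + 0
gcd(262, 811) = 1, so the inverse exists.
Bézout: 1 = 21*811 − 65*262.
So 262⁻¹ ≡ −65 ≡ 746 (mod 811).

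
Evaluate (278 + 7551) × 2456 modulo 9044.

278 + 7551 = 7829
7829 × 2456 = 19228024 ≡ 480 (mod 9044)

480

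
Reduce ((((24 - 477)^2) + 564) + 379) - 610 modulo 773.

24 - 477 = -453 ≡ 320 (mod 773)
(320)^2 ≡ 364 (mod 773)
364 + 564 = 928 ≡ 155 (mod 773)
155 + 379 = 534
534 - 610 = -76 ≡ 697 (mod 773)

697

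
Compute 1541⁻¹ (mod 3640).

2381

3640 = 2*1541 + 558
1541 = 2*558 + 425
558 = 1*425 + 133
425 = 3*133 + 26
133 = 5*26 + 3
26 = 8*3 + 2
3 = 1*2 + 1
2 = 2*1 + 0
gcd(1541, 3640) = 1, so the inverse exists.
Back-substitute for 1:
1 = 1*3 − 1*2
  = −1*26 + 9*3
  = 9*133 − 46*26
  = −46*425 + 147*133
  = 147*558 − 193*425
  = −193*1541 + 533*558
  = 533*3640 − 1259*1541
So 1541⁻¹ ≡ −1259 ≡ 2381 (mod 3640).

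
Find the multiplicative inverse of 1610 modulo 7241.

By the extended Euclidean algorithm:
7241 = 4·1610 + 801
1610 = 2·801 + 8
801 = 100·8 + 1
8 = 8·1 + 0
gcd(1610, 7241) = 1, so the inverse exists.
Bézout: 1 = 201·7241 − 904·1610.
So 1610⁻¹ ≡ −904 ≡ 6337 (mod 7241).

6337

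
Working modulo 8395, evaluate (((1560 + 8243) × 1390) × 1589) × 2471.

4335

1560 + 8243 = 9803 ≡ 1408 (mod 8395)
1408 × 1390 = 1957120 ≡ 1085 (mod 8395)
1085 × 1589 = 1724065 ≡ 3090 (mod 8395)
3090 × 2471 = 7635390 ≡ 4335 (mod 8395)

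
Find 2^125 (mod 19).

10

Compute successive squares:
125 in binary is 1111101, i.e. 125 = 64 + 32 + 16 + 8 + 4 + 1.
2^1 ≡ 2 (mod 19)
2^2 ≡ 2^2 = 4 (mod 19)
2^4 ≡ 4^2 = 16 (mod 19)
2^8 ≡ 16^2 = 256 ≡ 9 (mod 19)
2^16 ≡ 9^2 = 81 ≡ 5 (mod 19)
2^32 ≡ 5^2 = 25 ≡ 6 (mod 19)
2^64 ≡ 6^2 = 36 ≡ 17 (mod 19)
2^125 = 2^64 × 2^32 × 2^16 × 2^8 × 2^4 × 2^1 ≡ 17 × 6 × 5 × 9 × 16 × 2 (mod 19).
Accumulate the product:
17 × 6 = 102 ≡ 7
7 × 5 = 35 ≡ 16
16 × 9 = 144 ≡ 11
11 × 16 = 176 ≡ 5
5 × 2 = 10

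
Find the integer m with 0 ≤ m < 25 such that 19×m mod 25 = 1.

25 = 1·19 + 6
19 = 3·6 + 1
6 = 6·1 + 0
gcd(19, 25) = 1, so the inverse exists.
Back-substitute for 1:
1 = 1·19 − 3·6
  = −3·25 + 4·19
So 19⁻¹ ≡ 4 (mod 25).

4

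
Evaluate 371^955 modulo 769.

Compute successive squares:
955 in binary is 1110111011, i.e. 955 = 512 + 256 + 128 + 32 + 16 + 8 + 2 + 1.
371^1 ≡ 371 (mod 769)
371^2 ≡ 371^2 = 137641 ≡ 759 (mod 769)
371^4 ≡ 759^2 = 576081 ≡ 100 (mod 769)
371^8 ≡ 100^2 = 10000 ≡ 3 (mod 769)
371^16 ≡ 3^2 = 9 (mod 769)
371^32 ≡ 9^2 = 81 (mod 769)
371^64 ≡ 81^2 = 6561 ≡ 409 (mod 769)
371^128 ≡ 409^2 = 167281 ≡ 408 (mod 769)
371^256 ≡ 408^2 = 166464 ≡ 360 (mod 769)
371^512 ≡ 360^2 = 129600 ≡ 408 (mod 769)
371^955 = 371^512 · 371^256 · 371^128 · 371^32 · 371^16 · 371^8 · 371^2 · 371^1 ≡ 408 · 360 · 408 · 81 · 9 · 3 · 759 · 371 (mod 769).
Accumulate the product:
408 · 360 = 146880 ≡ 1
1 · 408 = 408
408 · 81 = 33048 ≡ 750
750 · 9 = 6750 ≡ 598
598 · 3 = 1794 ≡ 256
256 · 759 = 194304 ≡ 516
516 · 371 = 191436 ≡ 724

724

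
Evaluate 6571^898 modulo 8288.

5945

898 in binary is 1110000010, i.e. 898 = 512 + 256 + 128 + 2.
6571^1 ≡ 6571 (mod 8288)
6571^2 ≡ 6571^2 = 43178041 ≡ 5849 (mod 8288)
6571^4 ≡ 5849^2 = 34210801 ≡ 6225 (mod 8288)
6571^8 ≡ 6225^2 = 38750625 ≡ 4225 (mod 8288)
6571^16 ≡ 4225^2 = 17850625 ≡ 6561 (mod 8288)
6571^32 ≡ 6561^2 = 43046721 ≡ 7137 (mod 8288)
6571^64 ≡ 7137^2 = 50936769 ≡ 7009 (mod 8288)
6571^128 ≡ 7009^2 = 49126081 ≡ 3105 (mod 8288)
6571^256 ≡ 3105^2 = 9641025 ≡ 2081 (mod 8288)
6571^512 ≡ 2081^2 = 4330561 ≡ 4225 (mod 8288)
6571^898 = 6571^512 * 6571^256 * 6571^128 * 6571^2 ≡ 4225 * 2081 * 3105 * 5849 (mod 8288).
Accumulate the product:
4225 * 2081 = 8792225 ≡ 6945
6945 * 3105 = 21564225 ≡ 7137
7137 * 5849 = 41744313 ≡ 5945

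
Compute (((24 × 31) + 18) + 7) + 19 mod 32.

20

24 × 31 = 744 ≡ 8 (mod 32)
8 + 18 = 26
26 + 7 = 33 ≡ 1 (mod 32)
1 + 19 = 20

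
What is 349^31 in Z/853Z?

318

Using repeated squaring:
31 in binary is 11111, i.e. 31 = 16 + 8 + 4 + 2 + 1.
349^1 ≡ 349 (mod 853)
349^2 ≡ 349^2 = 121801 ≡ 675 (mod 853)
349^4 ≡ 675^2 = 455625 ≡ 123 (mod 853)
349^8 ≡ 123^2 = 15129 ≡ 628 (mod 853)
349^16 ≡ 628^2 = 394384 ≡ 298 (mod 853)
349^31 = 349^16 × 349^8 × 349^4 × 349^2 × 349^1 ≡ 298 × 628 × 123 × 675 × 349 (mod 853).
Accumulate the product:
298 × 628 = 187144 ≡ 337
337 × 123 = 41451 ≡ 507
507 × 675 = 342225 ≡ 172
172 × 349 = 60028 ≡ 318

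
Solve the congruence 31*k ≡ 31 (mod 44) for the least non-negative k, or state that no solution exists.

gcd(31, 44) = 1, so a unique solution mod 44 exists.
31⁻¹ ≡ 27 (mod 44).
k ≡ 27*31 ≡ 1 (mod 44).

1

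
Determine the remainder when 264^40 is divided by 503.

155

40 in binary is 101000, i.e. 40 = 32 + 8.
264^1 ≡ 264 (mod 503)
264^2 ≡ 264^2 = 69696 ≡ 282 (mod 503)
264^4 ≡ 282^2 = 79524 ≡ 50 (mod 503)
264^8 ≡ 50^2 = 2500 ≡ 488 (mod 503)
264^16 ≡ 488^2 = 238144 ≡ 225 (mod 503)
264^32 ≡ 225^2 = 50625 ≡ 325 (mod 503)
264^40 = 264^32 * 264^8 ≡ 325 * 488 (mod 503).
325 * 488 = 158600 ≡ 155 (mod 503).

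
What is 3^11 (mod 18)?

9

11 in binary is 1011, i.e. 11 = 8 + 2 + 1.
3^1 ≡ 3 (mod 18)
3^2 ≡ 3^2 = 9 (mod 18)
3^4 ≡ 9^2 = 81 ≡ 9 (mod 18)
3^8 ≡ 9^2 = 81 ≡ 9 (mod 18)
3^11 = 3^8 · 3^2 · 3^1 ≡ 9 · 9 · 3 (mod 18).
Accumulate the product:
9 · 9 = 81 ≡ 9
9 · 3 = 27 ≡ 9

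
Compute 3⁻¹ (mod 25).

17

25 = 8·3 + 1
3 = 3·1 + 0
gcd(3, 25) = 1, so the inverse exists.
Bézout: 1 = 1·25 − 8·3.
So 3⁻¹ ≡ −8 ≡ 17 (mod 25).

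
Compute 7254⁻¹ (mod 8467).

8467 = 1*7254 + 1213
7254 = 5*1213 + 1189
1213 = 1*1189 + 24
1189 = 49*24 + 13
24 = 1*13 + 11
13 = 1*11 + 2
11 = 5*2 + 1
2 = 2*1 + 0
gcd(7254, 8467) = 1, so the inverse exists.
Bézout: 1 = 3325*8467 − 3881*7254.
So 7254⁻¹ ≡ −3881 ≡ 4586 (mod 8467).

4586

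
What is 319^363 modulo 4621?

By square-and-multiply:
363 in binary is 101101011, i.e. 363 = 256 + 64 + 32 + 8 + 2 + 1.
319^1 ≡ 319 (mod 4621)
319^2 ≡ 319^2 = 101761 ≡ 99 (mod 4621)
319^4 ≡ 99^2 = 9801 ≡ 559 (mod 4621)
319^8 ≡ 559^2 = 312481 ≡ 2874 (mod 4621)
319^16 ≡ 2874^2 = 8259876 ≡ 2149 (mod 4621)
319^32 ≡ 2149^2 = 4618201 ≡ 1822 (mod 4621)
319^64 ≡ 1822^2 = 3319684 ≡ 1806 (mod 4621)
319^128 ≡ 1806^2 = 3261636 ≡ 3831 (mod 4621)
319^256 ≡ 3831^2 = 14676561 ≡ 265 (mod 4621)
319^363 = 319^256 · 319^64 · 319^32 · 319^8 · 319^2 · 319^1 ≡ 265 · 1806 · 1822 · 2874 · 99 · 319 (mod 4621).
Accumulate the product:
265 · 1806 = 478590 ≡ 2627
2627 · 1822 = 4786394 ≡ 3659
3659 · 2874 = 10515966 ≡ 3191
3191 · 99 = 315909 ≡ 1681
1681 · 319 = 536239 ≡ 203

203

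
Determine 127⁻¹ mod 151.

Apply the Euclidean algorithm and back-substitute:
151 = 1×127 + 24
127 = 5×24 + 7
24 = 3×7 + 3
7 = 2×3 + 1
3 = 3×1 + 0
gcd(127, 151) = 1, so the inverse exists.
Bézout: 1 = −37×151 + 44×127.
So 127⁻¹ ≡ 44 (mod 151).

44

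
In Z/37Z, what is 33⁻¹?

9

37 = 1·33 + 4
33 = 8·4 + 1
4 = 4·1 + 0
gcd(33, 37) = 1, so the inverse exists.
Back-substitute for 1:
1 = 1·33 − 8·4
  = −8·37 + 9·33
So 33⁻¹ ≡ 9 (mod 37).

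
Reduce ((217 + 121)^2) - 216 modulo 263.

149

217 + 121 = 338 ≡ 75 (mod 263)
(75)^2 ≡ 102 (mod 263)
102 - 216 = -114 ≡ 149 (mod 263)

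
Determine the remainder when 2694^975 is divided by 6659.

By square-and-multiply:
2694^1 ≡ 2694 (mod 6659)
2694^2 ≡ 2694^2 = 7257636 ≡ 5985 (mod 6659)
2694^4 ≡ 5985^2 = 35820225 ≡ 1464 (mod 6659)
2694^8 ≡ 1464^2 = 2143296 ≡ 5757 (mod 6659)
2694^16 ≡ 5757^2 = 33143049 ≡ 1206 (mod 6659)
2694^32 ≡ 1206^2 = 1454436 ≡ 2774 (mod 6659)
2694^64 ≡ 2774^2 = 7695076 ≡ 3931 (mod 6659)
2694^128 ≡ 3931^2 = 15452761 ≡ 3881 (mod 6659)
2694^256 ≡ 3881^2 = 15062161 ≡ 6162 (mod 6659)
2694^512 ≡ 6162^2 = 37970244 ≡ 626 (mod 6659)
2694^975 = 2694^512 * 2694^256 * 2694^128 * 2694^64 * 2694^8 * 2694^4 * 2694^2 * 2694^1 ≡ 626 * 6162 * 3881 * 3931 * 5757 * 1464 * 5985 * 2694 (mod 6659).
Accumulate the product:
626 * 6162 = 3857412 ≡ 1851
1851 * 3881 = 7183731 ≡ 5329
5329 * 3931 = 20948299 ≡ 5744
5744 * 5757 = 33068208 ≡ 6273
6273 * 1464 = 9183672 ≡ 911
911 * 5985 = 5452335 ≡ 5273
5273 * 2694 = 14205462 ≡ 1815

1815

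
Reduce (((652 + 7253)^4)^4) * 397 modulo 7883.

6088

652 + 7253 = 7905 ≡ 22 (mod 7883)
(22)^4 ≡ 5649 (mod 7883)
(5649)^4 ≡ 5317 (mod 7883)
5317 * 397 = 2110849 ≡ 6088 (mod 7883)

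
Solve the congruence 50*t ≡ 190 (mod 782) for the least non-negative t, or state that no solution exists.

gcd(50, 782) = 2, and 2 | 190, so solutions exist.
Divide through by 2: 25*t mod 391 = 95.
25⁻¹ ≡ 219 (mod 391).
t ≡ 219*95 ≡ 82 (mod 391).
The smallest non-negative solution is t = 82.

82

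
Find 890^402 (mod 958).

24

Using repeated squaring:
402 in binary is 110010010, i.e. 402 = 256 + 128 + 16 + 2.
890^1 ≡ 890 (mod 958)
890^2 ≡ 890^2 = 792100 ≡ 792 (mod 958)
890^4 ≡ 792^2 = 627264 ≡ 732 (mod 958)
890^8 ≡ 732^2 = 535824 ≡ 302 (mod 958)
890^16 ≡ 302^2 = 91204 ≡ 194 (mod 958)
890^32 ≡ 194^2 = 37636 ≡ 274 (mod 958)
890^64 ≡ 274^2 = 75076 ≡ 352 (mod 958)
890^128 ≡ 352^2 = 123904 ≡ 322 (mod 958)
890^256 ≡ 322^2 = 103684 ≡ 220 (mod 958)
890^402 = 890^256 * 890^128 * 890^16 * 890^2 ≡ 220 * 322 * 194 * 792 (mod 958).
Accumulate the product:
220 * 322 = 70840 ≡ 906
906 * 194 = 175764 ≡ 450
450 * 792 = 356400 ≡ 24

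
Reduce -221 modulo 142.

-221 = -2*142 + 63, so -221 ≡ 63 (mod 142).

63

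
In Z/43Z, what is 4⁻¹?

11

By the extended Euclidean algorithm:
43 = 10·4 + 3
4 = 1·3 + 1
3 = 3·1 + 0
gcd(4, 43) = 1, so the inverse exists.
Back-substitute for 1:
1 = 1·4 − 1·3
  = −1·43 + 11·4
So 4⁻¹ ≡ 11 (mod 43).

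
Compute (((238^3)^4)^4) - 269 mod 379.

124

(238)^3 ≡ 242 (mod 379)
(242)^4 ≡ 167 (mod 379)
(167)^4 ≡ 14 (mod 379)
14 - 269 = -255 ≡ 124 (mod 379)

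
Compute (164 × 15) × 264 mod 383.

164 × 15 = 2460 ≡ 162 (mod 383)
162 × 264 = 42768 ≡ 255 (mod 383)

255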